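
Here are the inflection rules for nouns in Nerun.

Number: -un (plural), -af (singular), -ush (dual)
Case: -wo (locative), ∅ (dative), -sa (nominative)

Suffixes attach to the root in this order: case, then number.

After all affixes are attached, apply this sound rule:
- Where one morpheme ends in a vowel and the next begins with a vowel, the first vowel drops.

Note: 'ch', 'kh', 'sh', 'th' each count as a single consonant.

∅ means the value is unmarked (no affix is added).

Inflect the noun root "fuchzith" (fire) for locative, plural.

fuchzithwun

Attach case locative -wo → fuchzithwo.
Attach number plural -un → fuchzithwoun.
Apply vowel deletion: fuchzithwoun → fuchzithwun.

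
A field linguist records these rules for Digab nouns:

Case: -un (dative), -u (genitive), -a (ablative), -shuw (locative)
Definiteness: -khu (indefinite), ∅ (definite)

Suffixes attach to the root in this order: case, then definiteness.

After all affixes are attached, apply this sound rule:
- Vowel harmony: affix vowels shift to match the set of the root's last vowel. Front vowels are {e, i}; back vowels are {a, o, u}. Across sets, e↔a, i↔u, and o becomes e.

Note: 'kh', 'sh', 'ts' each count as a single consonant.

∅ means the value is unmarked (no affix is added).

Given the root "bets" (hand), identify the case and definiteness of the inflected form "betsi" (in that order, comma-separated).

Segment: bets-u.
case: -u → genitive.
definiteness: ∅ → definite.

genitive, definite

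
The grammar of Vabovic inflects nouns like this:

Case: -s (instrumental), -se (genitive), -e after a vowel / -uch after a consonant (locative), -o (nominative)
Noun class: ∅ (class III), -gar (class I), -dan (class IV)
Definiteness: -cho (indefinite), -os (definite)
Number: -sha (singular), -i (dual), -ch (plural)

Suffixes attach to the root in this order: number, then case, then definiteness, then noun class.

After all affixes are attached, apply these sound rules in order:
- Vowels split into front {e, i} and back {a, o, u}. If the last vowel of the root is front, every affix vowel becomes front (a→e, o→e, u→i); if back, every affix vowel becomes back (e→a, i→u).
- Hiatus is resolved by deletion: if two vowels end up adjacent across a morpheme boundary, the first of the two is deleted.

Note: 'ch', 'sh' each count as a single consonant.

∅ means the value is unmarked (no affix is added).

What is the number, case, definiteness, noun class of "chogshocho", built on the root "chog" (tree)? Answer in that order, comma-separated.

singular, nominative, indefinite, class III

Segment: chog-sha-o-cho.
number: -sha → singular.
case: -o → nominative.
definiteness: -cho → indefinite.
noun class: ∅ → class III.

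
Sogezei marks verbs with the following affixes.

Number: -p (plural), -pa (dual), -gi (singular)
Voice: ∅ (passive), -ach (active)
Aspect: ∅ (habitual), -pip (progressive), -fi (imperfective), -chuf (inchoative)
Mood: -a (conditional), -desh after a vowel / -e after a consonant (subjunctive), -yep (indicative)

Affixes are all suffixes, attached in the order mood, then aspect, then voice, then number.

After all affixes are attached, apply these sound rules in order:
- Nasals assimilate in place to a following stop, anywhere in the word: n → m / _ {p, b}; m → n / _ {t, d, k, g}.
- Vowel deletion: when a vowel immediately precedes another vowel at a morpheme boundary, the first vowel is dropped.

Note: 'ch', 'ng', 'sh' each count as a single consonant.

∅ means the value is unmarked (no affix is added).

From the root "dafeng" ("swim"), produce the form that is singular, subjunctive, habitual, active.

dafengachgi

Attach mood subjunctive -e (after consonant 'ng') → dafenge.
aspect = habitual: zero marking, form stays dafenge.
Attach voice active -ach → dafengeach.
Attach number singular -gi → dafengeachgi.
Nasal assimilation: no change.
Apply vowel deletion: dafengeachgi → dafengachgi.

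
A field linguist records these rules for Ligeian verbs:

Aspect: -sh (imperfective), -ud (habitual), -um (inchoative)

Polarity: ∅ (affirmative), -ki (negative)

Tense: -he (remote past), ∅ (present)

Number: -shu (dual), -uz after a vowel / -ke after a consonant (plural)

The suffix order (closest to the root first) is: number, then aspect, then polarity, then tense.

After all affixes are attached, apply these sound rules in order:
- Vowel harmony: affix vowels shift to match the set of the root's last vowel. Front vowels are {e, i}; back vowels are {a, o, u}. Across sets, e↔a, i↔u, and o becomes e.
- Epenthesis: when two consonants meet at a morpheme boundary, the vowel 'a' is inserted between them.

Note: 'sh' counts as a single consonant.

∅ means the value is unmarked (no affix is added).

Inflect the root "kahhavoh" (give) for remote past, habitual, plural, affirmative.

Attach number plural -ke (after consonant 'h') → kahhavohke.
Attach aspect habitual -ud → kahhavohkeud.
polarity = affirmative: zero marking, form stays kahhavohkeud.
Attach tense remote past -he → kahhavohkeudhe.
Apply vowel harmony: kahhavohkeudhe → kahhavohkaudha.
Apply epenthesis: kahhavohkaudha → kahhavohakaudaha.

kahhavohakaudaha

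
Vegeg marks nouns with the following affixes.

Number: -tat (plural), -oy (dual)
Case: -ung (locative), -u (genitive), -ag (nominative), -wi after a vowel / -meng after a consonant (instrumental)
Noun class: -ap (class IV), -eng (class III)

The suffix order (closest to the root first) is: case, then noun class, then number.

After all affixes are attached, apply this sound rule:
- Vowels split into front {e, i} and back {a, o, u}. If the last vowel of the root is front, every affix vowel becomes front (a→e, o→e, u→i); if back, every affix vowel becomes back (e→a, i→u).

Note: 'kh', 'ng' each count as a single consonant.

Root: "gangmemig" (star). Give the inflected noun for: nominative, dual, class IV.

Attach case nominative -ag → gangmemigag.
Attach noun class class IV -ap → gangmemigagap.
Attach number dual -oy → gangmemigagapoy.
Apply vowel harmony: gangmemigagapoy → gangmemigegepey.

gangmemigegepey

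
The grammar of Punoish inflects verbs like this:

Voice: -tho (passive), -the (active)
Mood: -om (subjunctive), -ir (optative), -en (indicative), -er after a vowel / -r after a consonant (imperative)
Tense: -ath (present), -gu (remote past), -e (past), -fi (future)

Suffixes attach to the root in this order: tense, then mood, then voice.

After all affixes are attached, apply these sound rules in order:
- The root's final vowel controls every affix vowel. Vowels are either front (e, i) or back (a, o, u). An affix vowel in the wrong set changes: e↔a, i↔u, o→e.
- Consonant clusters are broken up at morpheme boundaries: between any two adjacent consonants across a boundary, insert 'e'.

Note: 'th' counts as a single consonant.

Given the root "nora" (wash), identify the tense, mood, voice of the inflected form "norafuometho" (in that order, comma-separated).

future, subjunctive, passive

Segment: nora-fi-om-tho.
tense: -fi → future.
mood: -om → subjunctive.
voice: -tho → passive.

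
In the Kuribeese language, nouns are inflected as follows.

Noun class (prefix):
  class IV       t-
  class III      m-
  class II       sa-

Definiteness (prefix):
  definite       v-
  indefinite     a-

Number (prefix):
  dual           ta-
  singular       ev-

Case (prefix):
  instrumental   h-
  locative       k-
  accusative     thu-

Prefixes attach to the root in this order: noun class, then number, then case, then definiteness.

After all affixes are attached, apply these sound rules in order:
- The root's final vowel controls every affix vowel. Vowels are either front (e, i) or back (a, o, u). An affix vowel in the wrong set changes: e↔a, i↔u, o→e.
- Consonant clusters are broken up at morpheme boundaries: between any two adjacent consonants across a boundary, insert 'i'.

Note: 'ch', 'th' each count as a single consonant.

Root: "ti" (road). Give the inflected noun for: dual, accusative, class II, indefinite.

Attach noun class class II sa- → sati.
Attach number dual ta- → tasati.
Attach case accusative thu- → thutasati.
Attach definiteness indefinite a- → athutasati.
Apply vowel harmony: athutasati → ethiteseti.
Epenthesis: no change.

ethiteseti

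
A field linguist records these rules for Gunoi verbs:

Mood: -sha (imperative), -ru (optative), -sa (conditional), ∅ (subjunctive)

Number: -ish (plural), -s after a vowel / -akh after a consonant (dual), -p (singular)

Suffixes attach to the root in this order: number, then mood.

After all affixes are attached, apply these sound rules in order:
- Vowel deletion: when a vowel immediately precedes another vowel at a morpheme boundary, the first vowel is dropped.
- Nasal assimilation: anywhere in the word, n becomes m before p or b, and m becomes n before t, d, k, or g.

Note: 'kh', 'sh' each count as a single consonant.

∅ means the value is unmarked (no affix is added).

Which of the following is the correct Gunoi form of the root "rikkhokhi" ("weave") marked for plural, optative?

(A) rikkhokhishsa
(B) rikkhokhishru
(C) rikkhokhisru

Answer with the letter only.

Attach number plural -ish → rikkhokhiish.
Attach mood optative -ru → rikkhokhiishru.
Apply vowel deletion: rikkhokhiishru → rikkhokhishru.
Nasal assimilation: no change.
So the correct form is rikkhokhishru, option (B).
(A) rikkhokhishsa is wrong: it uses conditional instead of optative for mood.
(C) rikkhokhisru is wrong: it uses dual instead of plural for number.

B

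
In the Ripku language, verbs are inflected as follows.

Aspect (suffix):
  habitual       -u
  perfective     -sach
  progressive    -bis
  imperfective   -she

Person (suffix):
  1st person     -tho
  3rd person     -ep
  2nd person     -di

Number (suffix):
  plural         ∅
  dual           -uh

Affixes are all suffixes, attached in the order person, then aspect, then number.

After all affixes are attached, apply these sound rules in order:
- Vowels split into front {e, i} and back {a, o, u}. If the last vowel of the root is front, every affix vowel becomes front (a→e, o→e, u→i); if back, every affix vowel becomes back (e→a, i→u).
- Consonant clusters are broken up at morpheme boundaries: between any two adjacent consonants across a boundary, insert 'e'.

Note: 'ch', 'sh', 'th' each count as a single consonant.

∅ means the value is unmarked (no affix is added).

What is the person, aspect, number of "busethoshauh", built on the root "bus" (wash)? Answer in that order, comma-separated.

Segment: bus-tho-she-uh.
person: -tho → 1st person.
aspect: -she → imperfective.
number: -uh → dual.

1st person, imperfective, dual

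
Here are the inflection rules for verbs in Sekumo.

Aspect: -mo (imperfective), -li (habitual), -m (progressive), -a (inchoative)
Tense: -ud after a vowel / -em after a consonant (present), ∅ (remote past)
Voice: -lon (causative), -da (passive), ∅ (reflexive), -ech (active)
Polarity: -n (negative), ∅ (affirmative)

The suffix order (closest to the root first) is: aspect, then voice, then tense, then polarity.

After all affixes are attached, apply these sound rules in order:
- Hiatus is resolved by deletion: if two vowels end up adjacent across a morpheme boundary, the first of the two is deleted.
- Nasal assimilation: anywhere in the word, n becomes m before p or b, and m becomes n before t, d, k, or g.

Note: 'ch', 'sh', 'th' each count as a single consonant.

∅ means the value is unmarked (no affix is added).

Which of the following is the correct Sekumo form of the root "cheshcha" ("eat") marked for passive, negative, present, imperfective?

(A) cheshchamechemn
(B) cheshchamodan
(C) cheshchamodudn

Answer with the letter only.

C

Attach aspect imperfective -mo → cheshchamo.
Attach voice passive -da → cheshchamoda.
Attach tense present -ud (after vowel 'a') → cheshchamodaud.
Attach polarity negative -n → cheshchamodaudn.
Apply vowel deletion: cheshchamodaudn → cheshchamodudn.
Nasal assimilation: no change.
So the correct form is cheshchamodudn, option (C).
(A) cheshchamechemn is wrong: it uses active instead of passive for voice.
(B) cheshchamodan is wrong: it uses remote past instead of present for tense.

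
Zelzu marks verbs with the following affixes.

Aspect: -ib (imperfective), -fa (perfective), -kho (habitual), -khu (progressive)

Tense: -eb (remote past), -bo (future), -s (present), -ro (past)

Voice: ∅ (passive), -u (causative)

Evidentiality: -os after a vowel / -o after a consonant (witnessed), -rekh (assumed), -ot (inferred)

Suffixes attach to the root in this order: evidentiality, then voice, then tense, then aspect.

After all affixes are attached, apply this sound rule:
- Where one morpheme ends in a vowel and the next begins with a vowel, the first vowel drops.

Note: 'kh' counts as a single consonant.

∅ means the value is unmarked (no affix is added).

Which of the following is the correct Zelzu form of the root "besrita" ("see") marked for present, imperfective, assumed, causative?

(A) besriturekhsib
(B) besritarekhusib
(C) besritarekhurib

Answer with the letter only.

Attach evidentiality assumed -rekh → besritarekh.
Attach voice causative -u → besritarekhu.
Attach tense present -s → besritarekhus.
Attach aspect imperfective -ib → besritarekhusib.
Vowel deletion: no change.
So the correct form is besritarekhusib, option (B).
(C) besritarekhurib is wrong: it uses past instead of present for tense.
(A) besriturekhsib is wrong: it has the affixes in the wrong order.

B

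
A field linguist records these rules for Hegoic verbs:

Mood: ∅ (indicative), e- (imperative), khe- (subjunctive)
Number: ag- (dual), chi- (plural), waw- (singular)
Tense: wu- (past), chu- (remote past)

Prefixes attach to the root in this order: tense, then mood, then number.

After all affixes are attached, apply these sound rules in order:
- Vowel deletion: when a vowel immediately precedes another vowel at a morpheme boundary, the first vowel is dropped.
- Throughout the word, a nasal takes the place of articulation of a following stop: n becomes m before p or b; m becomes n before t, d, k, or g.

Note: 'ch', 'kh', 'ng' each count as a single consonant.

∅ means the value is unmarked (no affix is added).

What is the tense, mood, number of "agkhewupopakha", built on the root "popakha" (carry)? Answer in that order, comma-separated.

Segment: ag-khe-wu-popakha.
tense: wu- → past.
mood: khe- → subjunctive.
number: ag- → dual.

past, subjunctive, dual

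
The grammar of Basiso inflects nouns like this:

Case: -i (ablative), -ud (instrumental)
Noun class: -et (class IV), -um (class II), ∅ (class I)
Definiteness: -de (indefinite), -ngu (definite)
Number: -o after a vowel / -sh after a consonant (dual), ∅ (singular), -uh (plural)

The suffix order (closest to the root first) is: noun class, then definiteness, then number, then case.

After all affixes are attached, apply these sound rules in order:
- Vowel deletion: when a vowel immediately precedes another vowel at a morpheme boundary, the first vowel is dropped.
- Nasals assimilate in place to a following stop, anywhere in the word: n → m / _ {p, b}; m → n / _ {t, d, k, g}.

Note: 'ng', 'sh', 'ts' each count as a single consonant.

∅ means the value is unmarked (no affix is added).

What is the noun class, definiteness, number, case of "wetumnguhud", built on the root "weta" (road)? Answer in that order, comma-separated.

class II, definite, plural, instrumental

Segment: weta-um-ngu-uh-ud.
noun class: -um → class II.
definiteness: -ngu → definite.
number: -uh → plural.
case: -ud → instrumental.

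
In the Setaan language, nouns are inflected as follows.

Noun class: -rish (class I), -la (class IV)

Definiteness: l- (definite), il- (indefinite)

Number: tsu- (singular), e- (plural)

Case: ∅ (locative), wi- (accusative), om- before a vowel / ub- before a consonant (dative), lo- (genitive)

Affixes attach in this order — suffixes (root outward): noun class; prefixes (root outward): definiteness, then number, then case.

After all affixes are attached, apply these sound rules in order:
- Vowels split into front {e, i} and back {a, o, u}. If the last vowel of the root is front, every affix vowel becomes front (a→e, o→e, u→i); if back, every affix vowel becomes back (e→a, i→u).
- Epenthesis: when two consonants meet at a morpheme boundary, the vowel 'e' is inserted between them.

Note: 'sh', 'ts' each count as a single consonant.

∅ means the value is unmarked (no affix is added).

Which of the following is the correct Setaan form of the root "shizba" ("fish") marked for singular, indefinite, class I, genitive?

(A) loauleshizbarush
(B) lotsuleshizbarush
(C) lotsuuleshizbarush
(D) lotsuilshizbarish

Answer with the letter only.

Attach definiteness indefinite il- → ilshizba.
Attach number singular tsu- → tsuilshizba.
Attach noun class class I -rish → tsuilshizbarish.
Attach case genitive lo- → lotsuilshizbarish.
Apply vowel harmony: lotsuilshizbarish → lotsuulshizbarush.
Apply epenthesis: lotsuulshizbarush → lotsuuleshizbarush.
So the correct form is lotsuuleshizbarush, option (C).
(A) loauleshizbarush is wrong: it uses plural instead of singular for number.
(D) lotsuilshizbarish is wrong: it fails to apply the sound rule(s).
(B) lotsuleshizbarush is wrong: it uses definite instead of indefinite for definiteness.

C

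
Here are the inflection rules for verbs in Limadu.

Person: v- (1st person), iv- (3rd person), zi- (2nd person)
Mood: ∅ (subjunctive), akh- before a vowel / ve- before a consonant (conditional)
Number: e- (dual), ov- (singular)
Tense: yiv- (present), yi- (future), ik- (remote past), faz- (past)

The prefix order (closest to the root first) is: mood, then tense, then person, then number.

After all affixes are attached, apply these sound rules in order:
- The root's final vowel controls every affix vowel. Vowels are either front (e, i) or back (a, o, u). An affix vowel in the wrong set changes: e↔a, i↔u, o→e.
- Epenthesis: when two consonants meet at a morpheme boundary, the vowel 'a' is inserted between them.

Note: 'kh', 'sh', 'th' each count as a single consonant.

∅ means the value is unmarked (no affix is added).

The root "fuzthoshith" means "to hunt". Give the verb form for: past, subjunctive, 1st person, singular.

mood = subjunctive: zero marking, form stays fuzthoshith.
Attach tense past faz- → fazfuzthoshith.
Attach person 1st person v- → vfazfuzthoshith.
Attach number singular ov- → ovvfazfuzthoshith.
Apply vowel harmony: ovvfazfuzthoshith → evvfezfuzthoshith.
Apply epenthesis: evvfezfuzthoshith → evavafezafuzthoshith.

evavafezafuzthoshith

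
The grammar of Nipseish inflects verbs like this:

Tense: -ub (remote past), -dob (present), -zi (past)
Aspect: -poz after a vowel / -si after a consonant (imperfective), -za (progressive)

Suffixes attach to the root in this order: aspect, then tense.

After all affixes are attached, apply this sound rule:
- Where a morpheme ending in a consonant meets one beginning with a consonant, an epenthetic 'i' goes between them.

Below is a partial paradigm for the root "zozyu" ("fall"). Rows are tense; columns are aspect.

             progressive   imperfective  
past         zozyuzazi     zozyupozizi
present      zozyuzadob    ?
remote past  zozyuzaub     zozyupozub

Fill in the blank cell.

Attach aspect imperfective -poz (after vowel 'u') → zozyupoz.
Attach tense present -dob → zozyupozdob.
Apply epenthesis: zozyupozdob → zozyupozidob.

zozyupozidob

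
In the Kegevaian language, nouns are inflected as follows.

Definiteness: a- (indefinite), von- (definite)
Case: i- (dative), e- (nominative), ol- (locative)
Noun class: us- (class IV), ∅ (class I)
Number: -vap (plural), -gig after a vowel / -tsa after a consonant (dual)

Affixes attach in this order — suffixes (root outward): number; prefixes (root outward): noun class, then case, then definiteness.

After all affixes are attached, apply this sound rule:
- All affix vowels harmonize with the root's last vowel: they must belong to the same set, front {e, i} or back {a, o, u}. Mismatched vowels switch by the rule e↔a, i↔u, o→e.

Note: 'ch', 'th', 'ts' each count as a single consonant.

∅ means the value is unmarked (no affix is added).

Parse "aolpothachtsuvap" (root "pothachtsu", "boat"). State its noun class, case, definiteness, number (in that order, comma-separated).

class I, locative, indefinite, plural

Segment: a-ol-pothachtsu-vap.
noun class: ∅ → class I.
case: ol- → locative.
definiteness: a- → indefinite.
number: -vap → plural.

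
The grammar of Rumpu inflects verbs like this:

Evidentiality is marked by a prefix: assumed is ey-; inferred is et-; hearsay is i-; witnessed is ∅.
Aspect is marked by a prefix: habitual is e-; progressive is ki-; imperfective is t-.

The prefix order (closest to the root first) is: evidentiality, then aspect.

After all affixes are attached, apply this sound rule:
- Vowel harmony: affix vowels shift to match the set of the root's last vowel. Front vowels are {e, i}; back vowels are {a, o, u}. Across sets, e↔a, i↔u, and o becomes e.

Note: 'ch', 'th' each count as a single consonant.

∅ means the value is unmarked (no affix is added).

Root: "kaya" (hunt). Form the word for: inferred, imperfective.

tatkaya

Attach evidentiality inferred et- → etkaya.
Attach aspect imperfective t- → tetkaya.
Apply vowel harmony: tetkaya → tatkaya.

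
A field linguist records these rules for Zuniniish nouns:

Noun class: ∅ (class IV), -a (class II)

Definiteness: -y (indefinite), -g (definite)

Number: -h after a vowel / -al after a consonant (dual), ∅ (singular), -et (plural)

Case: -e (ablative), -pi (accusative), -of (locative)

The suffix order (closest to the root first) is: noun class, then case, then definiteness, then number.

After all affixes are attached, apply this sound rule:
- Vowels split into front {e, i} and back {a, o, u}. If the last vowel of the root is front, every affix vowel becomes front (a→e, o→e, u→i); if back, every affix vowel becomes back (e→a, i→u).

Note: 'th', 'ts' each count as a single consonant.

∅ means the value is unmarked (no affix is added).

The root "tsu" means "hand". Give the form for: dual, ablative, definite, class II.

tsuaagal

Attach noun class class II -a → tsua.
Attach case ablative -e → tsuae.
Attach definiteness definite -g → tsuaeg.
Attach number dual -al (after consonant 'g') → tsuaegal.
Apply vowel harmony: tsuaegal → tsuaagal.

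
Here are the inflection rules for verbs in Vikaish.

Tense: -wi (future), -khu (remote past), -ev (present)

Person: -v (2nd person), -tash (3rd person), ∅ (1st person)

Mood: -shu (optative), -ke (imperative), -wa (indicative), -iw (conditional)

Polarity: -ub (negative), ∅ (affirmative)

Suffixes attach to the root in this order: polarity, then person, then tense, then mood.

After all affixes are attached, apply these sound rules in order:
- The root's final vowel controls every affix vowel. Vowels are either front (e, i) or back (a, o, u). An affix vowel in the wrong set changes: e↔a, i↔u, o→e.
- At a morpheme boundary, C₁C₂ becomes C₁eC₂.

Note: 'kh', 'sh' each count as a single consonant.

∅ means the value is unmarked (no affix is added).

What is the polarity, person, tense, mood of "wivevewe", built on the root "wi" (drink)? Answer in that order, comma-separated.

Segment: wi-v-ev-wa.
polarity: ∅ → affirmative.
person: -v → 2nd person.
tense: -ev → present.
mood: -wa → indicative.

affirmative, 2nd person, present, indicative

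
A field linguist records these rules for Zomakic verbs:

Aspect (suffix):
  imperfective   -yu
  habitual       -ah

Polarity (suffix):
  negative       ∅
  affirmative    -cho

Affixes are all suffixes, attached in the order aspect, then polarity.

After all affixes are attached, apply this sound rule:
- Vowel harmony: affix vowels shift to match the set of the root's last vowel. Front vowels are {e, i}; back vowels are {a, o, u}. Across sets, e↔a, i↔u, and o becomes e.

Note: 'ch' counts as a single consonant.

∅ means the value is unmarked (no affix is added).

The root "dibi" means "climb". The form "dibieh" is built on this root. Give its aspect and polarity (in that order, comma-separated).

Segment: dibi-ah.
aspect: -ah → habitual.
polarity: ∅ → negative.

habitual, negative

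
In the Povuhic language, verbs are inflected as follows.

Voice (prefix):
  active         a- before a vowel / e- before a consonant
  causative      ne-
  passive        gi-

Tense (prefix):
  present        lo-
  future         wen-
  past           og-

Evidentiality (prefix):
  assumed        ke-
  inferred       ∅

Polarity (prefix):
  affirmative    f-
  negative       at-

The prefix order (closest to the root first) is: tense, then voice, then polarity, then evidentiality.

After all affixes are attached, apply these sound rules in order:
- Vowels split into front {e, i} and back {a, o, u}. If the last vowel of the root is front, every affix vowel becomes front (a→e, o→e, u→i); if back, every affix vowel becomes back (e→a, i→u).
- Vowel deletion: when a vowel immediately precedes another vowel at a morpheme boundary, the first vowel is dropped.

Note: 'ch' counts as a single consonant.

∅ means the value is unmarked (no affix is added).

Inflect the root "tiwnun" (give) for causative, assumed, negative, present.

katnalotiwnun

Attach tense present lo- → lotiwnun.
Attach voice causative ne- → nelotiwnun.
Attach polarity negative at- → atnelotiwnun.
Attach evidentiality assumed ke- → keatnelotiwnun.
Apply vowel harmony: keatnelotiwnun → kaatnalotiwnun.
Apply vowel deletion: kaatnalotiwnun → katnalotiwnun.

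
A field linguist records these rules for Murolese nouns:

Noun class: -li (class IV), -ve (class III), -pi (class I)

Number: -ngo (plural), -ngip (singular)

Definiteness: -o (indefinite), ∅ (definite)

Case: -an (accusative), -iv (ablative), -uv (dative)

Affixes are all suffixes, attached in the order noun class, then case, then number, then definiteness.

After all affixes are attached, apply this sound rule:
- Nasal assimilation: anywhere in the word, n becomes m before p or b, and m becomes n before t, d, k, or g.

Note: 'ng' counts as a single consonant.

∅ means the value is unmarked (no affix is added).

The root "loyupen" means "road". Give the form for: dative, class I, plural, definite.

Attach noun class class I -pi → loyupenpi.
Attach case dative -uv → loyupenpiuv.
Attach number plural -ngo → loyupenpiuvngo.
definiteness = definite: zero marking, form stays loyupenpiuvngo.
Apply nasal assimilation: loyupenpiuvngo → loyupempiuvngo.

loyupempiuvngo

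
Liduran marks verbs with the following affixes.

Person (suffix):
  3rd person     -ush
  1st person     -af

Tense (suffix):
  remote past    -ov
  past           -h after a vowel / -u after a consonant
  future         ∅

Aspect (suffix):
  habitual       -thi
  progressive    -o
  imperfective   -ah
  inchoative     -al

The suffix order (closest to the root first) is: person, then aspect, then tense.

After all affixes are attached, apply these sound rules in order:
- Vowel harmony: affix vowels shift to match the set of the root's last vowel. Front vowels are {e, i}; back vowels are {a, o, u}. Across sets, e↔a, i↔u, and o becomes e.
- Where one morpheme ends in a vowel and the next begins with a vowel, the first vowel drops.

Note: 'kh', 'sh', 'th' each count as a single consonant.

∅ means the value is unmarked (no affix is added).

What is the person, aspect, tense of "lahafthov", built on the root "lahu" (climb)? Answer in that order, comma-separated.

1st person, habitual, remote past

Segment: lahu-af-thi-ov.
person: -af → 1st person.
aspect: -thi → habitual.
tense: -ov → remote past.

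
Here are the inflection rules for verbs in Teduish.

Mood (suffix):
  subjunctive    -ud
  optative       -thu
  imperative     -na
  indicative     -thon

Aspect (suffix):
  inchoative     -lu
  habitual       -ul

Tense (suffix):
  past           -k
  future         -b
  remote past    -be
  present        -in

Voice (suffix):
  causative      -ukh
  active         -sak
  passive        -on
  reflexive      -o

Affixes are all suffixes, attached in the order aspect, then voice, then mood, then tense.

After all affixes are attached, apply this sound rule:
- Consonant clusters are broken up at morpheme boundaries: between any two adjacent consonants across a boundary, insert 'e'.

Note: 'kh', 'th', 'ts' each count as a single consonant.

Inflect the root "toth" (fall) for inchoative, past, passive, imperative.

totheluonenak

Attach aspect inchoative -lu → tothlu.
Attach voice passive -on → tothluon.
Attach mood imperative -na → tothluonna.
Attach tense past -k → tothluonnak.
Apply epenthesis: tothluonnak → totheluonenak.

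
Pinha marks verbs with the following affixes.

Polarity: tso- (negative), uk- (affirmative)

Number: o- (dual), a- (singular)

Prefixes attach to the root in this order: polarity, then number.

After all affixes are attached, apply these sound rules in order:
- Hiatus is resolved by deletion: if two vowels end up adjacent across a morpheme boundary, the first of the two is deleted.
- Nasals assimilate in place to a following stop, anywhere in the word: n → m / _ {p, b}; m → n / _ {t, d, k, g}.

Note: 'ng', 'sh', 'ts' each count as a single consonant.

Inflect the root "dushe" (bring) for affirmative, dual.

Attach polarity affirmative uk- → ukdushe.
Attach number dual o- → oukdushe.
Apply vowel deletion: oukdushe → ukdushe.
Nasal assimilation: no change.

ukdushe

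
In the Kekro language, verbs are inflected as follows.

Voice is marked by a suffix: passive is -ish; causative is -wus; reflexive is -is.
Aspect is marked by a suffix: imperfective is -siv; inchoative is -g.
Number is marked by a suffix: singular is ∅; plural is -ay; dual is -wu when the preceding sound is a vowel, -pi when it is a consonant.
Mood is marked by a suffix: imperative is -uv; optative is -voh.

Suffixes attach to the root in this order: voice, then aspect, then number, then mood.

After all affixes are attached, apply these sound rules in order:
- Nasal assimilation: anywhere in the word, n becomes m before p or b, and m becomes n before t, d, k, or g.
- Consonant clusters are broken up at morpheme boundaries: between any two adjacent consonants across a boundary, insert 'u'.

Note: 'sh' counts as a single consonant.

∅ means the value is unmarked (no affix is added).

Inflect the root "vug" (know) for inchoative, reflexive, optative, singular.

Attach voice reflexive -is → vugis.
Attach aspect inchoative -g → vugisg.
number = singular: zero marking, form stays vugisg.
Attach mood optative -voh → vugisgvoh.
Nasal assimilation: no change.
Apply epenthesis: vugisgvoh → vugisuguvoh.

vugisuguvoh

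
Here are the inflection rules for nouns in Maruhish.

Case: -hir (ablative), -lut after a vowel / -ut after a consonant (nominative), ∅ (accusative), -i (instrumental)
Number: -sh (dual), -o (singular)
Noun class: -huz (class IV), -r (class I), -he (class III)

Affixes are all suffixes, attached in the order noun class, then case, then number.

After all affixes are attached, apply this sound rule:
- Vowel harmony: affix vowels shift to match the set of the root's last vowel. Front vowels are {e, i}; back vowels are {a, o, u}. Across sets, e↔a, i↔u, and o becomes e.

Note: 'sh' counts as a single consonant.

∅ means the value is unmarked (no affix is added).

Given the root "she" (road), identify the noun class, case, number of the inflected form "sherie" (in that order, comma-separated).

Segment: she-r-i-o.
noun class: -r → class I.
case: -i → instrumental.
number: -o → singular.

class I, instrumental, singular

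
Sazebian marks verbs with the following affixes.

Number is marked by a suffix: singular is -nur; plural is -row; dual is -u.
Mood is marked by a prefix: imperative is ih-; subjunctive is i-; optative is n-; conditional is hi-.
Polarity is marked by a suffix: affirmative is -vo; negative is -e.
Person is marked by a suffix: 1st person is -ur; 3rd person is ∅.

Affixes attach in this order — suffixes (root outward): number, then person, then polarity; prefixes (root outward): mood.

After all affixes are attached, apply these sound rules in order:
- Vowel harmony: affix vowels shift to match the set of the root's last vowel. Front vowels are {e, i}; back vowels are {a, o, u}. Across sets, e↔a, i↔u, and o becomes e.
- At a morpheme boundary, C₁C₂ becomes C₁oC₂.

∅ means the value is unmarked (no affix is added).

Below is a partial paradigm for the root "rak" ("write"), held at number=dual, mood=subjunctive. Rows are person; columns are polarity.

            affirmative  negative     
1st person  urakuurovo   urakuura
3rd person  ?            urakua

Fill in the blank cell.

urakuvo

Attach number dual -u → raku.
person = 3rd person: zero marking, form stays raku.
Attach polarity affirmative -vo → rakuvo.
Attach mood subjunctive i- → irakuvo.
Apply vowel harmony: irakuvo → urakuvo.
Epenthesis: no change.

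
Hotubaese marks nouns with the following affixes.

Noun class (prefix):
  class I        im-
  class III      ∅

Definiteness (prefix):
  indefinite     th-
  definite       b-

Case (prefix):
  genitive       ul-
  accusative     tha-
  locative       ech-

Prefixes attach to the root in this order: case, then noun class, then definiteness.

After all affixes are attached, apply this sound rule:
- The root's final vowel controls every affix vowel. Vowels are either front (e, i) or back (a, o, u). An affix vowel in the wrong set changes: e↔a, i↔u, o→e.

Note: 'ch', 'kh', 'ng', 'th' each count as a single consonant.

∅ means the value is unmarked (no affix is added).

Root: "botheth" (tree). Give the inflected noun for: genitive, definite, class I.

bimilbotheth

Attach case genitive ul- → ulbotheth.
Attach noun class class I im- → imulbotheth.
Attach definiteness definite b- → bimulbotheth.
Apply vowel harmony: bimulbotheth → bimilbotheth.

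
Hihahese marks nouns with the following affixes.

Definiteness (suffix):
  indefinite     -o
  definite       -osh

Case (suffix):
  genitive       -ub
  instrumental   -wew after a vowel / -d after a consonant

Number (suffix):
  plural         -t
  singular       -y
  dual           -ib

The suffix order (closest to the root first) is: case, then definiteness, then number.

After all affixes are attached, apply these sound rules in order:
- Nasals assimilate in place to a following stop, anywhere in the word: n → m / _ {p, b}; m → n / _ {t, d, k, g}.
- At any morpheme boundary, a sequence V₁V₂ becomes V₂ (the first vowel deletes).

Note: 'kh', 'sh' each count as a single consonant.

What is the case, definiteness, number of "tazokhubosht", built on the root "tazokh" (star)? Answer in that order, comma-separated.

genitive, definite, plural

Segment: tazokh-ub-osh-t.
case: -ub → genitive.
definiteness: -osh → definite.
number: -t → plural.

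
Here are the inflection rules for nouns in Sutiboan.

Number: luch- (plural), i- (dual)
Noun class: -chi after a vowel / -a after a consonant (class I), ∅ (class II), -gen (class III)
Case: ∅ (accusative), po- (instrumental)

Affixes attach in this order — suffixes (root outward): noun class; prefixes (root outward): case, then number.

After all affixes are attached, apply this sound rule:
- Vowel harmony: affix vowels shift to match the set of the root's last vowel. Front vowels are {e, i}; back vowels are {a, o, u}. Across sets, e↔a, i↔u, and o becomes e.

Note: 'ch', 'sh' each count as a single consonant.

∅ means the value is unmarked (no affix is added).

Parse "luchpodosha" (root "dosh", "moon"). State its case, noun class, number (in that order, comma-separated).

Segment: luch-po-dosh-a.
case: po- → instrumental.
noun class: -chi/a → class I.
number: luch- → plural.

instrumental, class I, plural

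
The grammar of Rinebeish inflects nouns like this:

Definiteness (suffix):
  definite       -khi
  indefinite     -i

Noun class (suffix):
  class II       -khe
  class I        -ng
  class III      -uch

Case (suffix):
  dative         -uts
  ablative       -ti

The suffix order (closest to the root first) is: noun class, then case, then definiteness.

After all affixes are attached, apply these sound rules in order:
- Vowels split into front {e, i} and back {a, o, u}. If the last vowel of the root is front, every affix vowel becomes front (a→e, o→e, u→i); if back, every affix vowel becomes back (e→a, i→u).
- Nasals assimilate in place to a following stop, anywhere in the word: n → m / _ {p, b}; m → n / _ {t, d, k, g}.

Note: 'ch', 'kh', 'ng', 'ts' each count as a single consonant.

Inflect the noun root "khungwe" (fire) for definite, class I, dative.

khungwengitskhi

Attach noun class class I -ng → khungweng.
Attach case dative -uts → khungwenguts.
Attach definiteness definite -khi → khungwengutskhi.
Apply vowel harmony: khungwengutskhi → khungwengitskhi.
Nasal assimilation: no change.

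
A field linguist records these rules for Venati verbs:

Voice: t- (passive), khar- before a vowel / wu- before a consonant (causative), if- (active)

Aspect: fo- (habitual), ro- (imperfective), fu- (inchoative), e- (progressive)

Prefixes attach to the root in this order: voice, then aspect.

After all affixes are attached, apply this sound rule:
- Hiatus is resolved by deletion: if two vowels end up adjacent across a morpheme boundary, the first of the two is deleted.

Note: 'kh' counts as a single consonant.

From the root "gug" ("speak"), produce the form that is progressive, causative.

ewugug

Attach voice causative wu- (before consonant 'g') → wugug.
Attach aspect progressive e- → ewugug.
Vowel deletion: no change.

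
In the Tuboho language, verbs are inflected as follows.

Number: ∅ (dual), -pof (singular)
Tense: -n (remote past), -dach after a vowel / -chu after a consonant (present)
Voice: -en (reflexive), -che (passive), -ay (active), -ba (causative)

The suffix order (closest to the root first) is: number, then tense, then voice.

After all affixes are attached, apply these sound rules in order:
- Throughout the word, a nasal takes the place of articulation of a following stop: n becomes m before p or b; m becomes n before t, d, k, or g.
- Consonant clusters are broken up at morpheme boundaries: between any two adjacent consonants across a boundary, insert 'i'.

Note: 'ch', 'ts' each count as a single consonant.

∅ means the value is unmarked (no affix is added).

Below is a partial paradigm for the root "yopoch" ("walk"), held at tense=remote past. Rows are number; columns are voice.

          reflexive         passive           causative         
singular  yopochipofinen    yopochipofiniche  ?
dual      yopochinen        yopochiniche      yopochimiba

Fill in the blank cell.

yopochipofimiba

Attach number singular -pof → yopochpof.
Attach tense remote past -n → yopochpofn.
Attach voice causative -ba → yopochpofnba.
Apply nasal assimilation: yopochpofnba → yopochpofmba.
Apply epenthesis: yopochpofmba → yopochipofimiba.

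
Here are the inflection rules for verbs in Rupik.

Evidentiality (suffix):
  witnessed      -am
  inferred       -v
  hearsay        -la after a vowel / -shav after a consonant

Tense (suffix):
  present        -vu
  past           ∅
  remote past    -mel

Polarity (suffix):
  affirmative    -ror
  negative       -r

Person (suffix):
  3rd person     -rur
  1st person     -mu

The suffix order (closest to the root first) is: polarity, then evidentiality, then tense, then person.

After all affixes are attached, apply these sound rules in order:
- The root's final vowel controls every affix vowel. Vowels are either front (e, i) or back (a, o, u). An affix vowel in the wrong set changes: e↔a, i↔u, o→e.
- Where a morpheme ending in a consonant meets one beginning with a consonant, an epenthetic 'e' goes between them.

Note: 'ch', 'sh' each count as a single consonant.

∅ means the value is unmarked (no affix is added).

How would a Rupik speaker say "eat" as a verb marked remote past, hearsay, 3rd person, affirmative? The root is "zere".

zererereshevemelerir

Attach polarity affirmative -ror → zereror.
Attach evidentiality hearsay -shav (after consonant 'r') → zererorshav.
Attach tense remote past -mel → zererorshavmel.
Attach person 3rd person -rur → zererorshavmelrur.
Apply vowel harmony: zererorshavmelrur → zererershevmelrir.
Apply epenthesis: zererershevmelrir → zererereshevemelerir.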